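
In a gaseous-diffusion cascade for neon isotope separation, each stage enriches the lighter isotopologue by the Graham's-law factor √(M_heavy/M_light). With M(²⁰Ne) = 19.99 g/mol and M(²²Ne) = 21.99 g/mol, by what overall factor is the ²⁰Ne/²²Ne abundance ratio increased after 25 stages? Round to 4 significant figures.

After 25 stages the ratio has grown by (√(21.99/19.99))^25 = (21.99/19.99)^(25/2).
= 1.10005^(25/2) = 3.293.

3.293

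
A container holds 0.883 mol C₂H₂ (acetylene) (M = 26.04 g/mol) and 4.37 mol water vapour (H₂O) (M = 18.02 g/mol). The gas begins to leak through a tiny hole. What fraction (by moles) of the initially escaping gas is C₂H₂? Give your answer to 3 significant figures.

0.144

The effusion rate of species i is ∝ p_i/√M_i ∝ n_i/√M_i.
Mole fraction of C₂H₂ in the effusate = (n_C₂H₂/√M_C₂H₂) / (n_C₂H₂/√M_C₂H₂ + n_H₂O/√M_H₂O)
= (0.883/√26.04) / (0.883/√26.04 + 4.37/√18.02) = 0.1730/(0.1730 + 1.029) = 0.144.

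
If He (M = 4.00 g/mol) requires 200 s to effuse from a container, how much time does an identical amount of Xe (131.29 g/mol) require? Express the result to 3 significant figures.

1150 s

By Graham's law, t_Xe/t_He = √(M_Xe/M_He) = √(131.29/4.00) = √32.82 = 5.729.
So the time for Xe is 200 × 5.729 = 1150 s.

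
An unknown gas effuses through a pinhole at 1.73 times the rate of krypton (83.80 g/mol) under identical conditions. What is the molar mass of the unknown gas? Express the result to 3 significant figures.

By Graham's law, rate_X/rate_Kr = √(M_Kr/M_X).
1.73 = √(83.80/M_X)
M_X = 83.80 / 1.73² = 83.80 / 2.993 = 28.0 g/mol

28.0 g/mol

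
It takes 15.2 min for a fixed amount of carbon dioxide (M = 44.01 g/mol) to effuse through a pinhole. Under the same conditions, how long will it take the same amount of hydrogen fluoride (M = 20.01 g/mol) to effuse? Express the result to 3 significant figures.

10.2 min

From Graham's law, t_HF/t_CO₂ = √(M_HF/M_CO₂) = √(20.01/44.01) = √0.4547 = 0.6743.
So the time for HF is 15.2 × 0.6743 = 10.2 min.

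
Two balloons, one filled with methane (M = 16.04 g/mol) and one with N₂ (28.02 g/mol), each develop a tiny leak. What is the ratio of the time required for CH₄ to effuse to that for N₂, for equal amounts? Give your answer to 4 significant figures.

0.7566

By Graham's law, t_CH₄/t_N₂ = √(M_CH₄/M_N₂) = √(16.04/28.02) = √0.5724 = 0.7566.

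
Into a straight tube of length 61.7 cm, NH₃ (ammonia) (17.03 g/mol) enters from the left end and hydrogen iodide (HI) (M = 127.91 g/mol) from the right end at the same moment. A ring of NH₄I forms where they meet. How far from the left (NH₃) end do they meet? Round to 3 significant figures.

45.2 cm

Graham's law gives d_NH₃/d_HI = rate_NH₃/rate_HI = √(M_HI/M_NH₃) = √(127.91/17.03) = 2.741.
With d_NH₃ + d_HI = 61.7 cm, d_HI = 61.7/(1 + 2.741) = 16.49 cm.
d_NH₃ = 61.7 − 16.49 = 45.2 cm.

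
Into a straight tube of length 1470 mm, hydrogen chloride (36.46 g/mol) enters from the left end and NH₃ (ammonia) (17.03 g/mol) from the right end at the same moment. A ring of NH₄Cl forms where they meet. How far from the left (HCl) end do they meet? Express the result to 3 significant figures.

Graham's law gives d_HCl/d_NH₃ = rate_HCl/rate_NH₃ = √(M_NH₃/M_HCl) = √(17.03/36.46) = 0.6834.
With d_HCl + d_NH₃ = 1470 mm, d_NH₃ = 1470/(1 + 0.6834) = 873.2 mm.
d_HCl = 1470 − 873.2 = 597 mm.

597 mm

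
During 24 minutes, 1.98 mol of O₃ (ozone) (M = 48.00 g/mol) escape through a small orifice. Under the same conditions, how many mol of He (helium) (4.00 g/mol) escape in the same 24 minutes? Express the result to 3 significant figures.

Using Graham's law: rate_He/rate_O₃ = √(M_O₃/M_He) = √(48.00/4.00) = √12.00 = 3.464.
So the amount for He is 1.98 × 3.464 = 6.86 mol.

6.86 mol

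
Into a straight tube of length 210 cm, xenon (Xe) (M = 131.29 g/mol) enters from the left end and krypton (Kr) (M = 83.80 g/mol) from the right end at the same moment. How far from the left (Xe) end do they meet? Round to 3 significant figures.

The fronts meet when d_Xe + d_Kr = L with d_Xe/d_Kr = √(M_Kr/M_Xe) (Graham's law). Here √(M_Kr/M_Xe) = √(83.80/131.29) = 0.7989.
With d_Xe + d_Kr = 210 cm, d_Kr = 210/(1 + 0.7989) = 116.7 cm.
d_Xe = 210 − 116.7 = 93.3 cm.

93.3 cm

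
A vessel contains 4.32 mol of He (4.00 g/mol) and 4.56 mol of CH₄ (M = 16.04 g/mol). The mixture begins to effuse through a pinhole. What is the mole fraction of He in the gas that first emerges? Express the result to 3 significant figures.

0.655

Rate_i ∝ x_i/√M_i (Graham's law weighted by mole fraction), so the effusate composition follows n_i/√M_i.
Mole fraction of He in the effusate = (n_He/√M_He) / (n_He/√M_He + n_CH₄/√M_CH₄)
= (4.32/√4.00) / (4.32/√4.00 + 4.56/√16.04) = 2.160/(2.160 + 1.139) = 0.655.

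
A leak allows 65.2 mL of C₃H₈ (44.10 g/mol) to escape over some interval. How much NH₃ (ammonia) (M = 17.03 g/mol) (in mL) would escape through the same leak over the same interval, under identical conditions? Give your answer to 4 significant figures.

Since effusion rate ∝ 1/√M, rate_NH₃/rate_C₃H₈ = √(M_C₃H₈/M_NH₃) = √(44.10/17.03) = √2.590 = 1.609.
So the volume for NH₃ is 65.2 × 1.609 = 104.9 mL.

104.9 mL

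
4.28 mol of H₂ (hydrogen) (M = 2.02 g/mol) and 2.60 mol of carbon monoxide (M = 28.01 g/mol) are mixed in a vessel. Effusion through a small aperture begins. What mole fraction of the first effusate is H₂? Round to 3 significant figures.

0.860

Each component's effusion rate ∝ (its partial pressure)·(1/√M) ∝ n_i/√M_i.
Mole fraction of H₂ in the effusate = (n_H₂/√M_H₂) / (n_H₂/√M_H₂ + n_CO/√M_CO)
= (4.28/√2.02) / (4.28/√2.02 + 2.60/√28.01) = 3.011/(3.011 + 0.4913) = 0.860.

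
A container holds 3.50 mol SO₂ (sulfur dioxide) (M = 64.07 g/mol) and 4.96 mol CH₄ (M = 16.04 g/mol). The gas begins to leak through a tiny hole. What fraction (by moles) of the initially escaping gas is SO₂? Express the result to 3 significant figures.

Each component's effusion rate ∝ (its partial pressure)·(1/√M) ∝ n_i/√M_i.
x_SO₂(eff) = (n_SO₂/√M_SO₂) / (n_SO₂/√M_SO₂ + n_CH₄/√M_CH₄)
= (3.50/√64.07) / (3.50/√64.07 + 4.96/√16.04) = 0.4373/(0.4373 + 1.238) = 0.261.

0.261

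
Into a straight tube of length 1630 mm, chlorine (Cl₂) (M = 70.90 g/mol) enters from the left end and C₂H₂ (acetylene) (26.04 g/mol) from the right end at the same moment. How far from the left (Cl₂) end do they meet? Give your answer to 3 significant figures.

Distances travelled in equal time are proportional to diffusion rates, so d_Cl₂/d_C₂H₂ = √(M_C₂H₂/M_Cl₂) = √(26.04/70.90) = 0.6060.
With d_Cl₂ + d_C₂H₂ = 1630 mm, d_C₂H₂ = 1630/(1 + 0.6060) = 1015 mm.
d_Cl₂ = 1630 − 1015 = 615 mm.

615 mm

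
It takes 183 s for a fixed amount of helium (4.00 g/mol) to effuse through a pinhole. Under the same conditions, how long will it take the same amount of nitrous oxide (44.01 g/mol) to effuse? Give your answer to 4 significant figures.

By Graham's law, t_N₂O/t_He = √(M_N₂O/M_He) = √(44.01/4.00) = √11.00 = 3.317.
So the time for N₂O is 183 × 3.317 = 607.0 s.

607.0 s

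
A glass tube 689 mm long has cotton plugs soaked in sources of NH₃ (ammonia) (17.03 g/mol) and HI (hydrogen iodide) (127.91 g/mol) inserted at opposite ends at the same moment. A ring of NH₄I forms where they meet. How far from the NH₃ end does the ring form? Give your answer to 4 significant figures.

Distances travelled in equal time are proportional to diffusion rates, so d_NH₃/d_HI = √(M_HI/M_NH₃) = √(127.91/17.03) = 2.741.
With d_NH₃ + d_HI = 689 mm, d_HI = 689/(1 + 2.741) = 184.2 mm.
d_NH₃ = 689 − 184.2 = 504.8 mm.

504.8 mm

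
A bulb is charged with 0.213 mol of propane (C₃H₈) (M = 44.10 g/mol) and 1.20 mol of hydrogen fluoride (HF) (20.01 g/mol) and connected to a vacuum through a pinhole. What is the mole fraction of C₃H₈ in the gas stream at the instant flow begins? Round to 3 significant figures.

Each component's effusion rate ∝ (its partial pressure)·(1/√M) ∝ n_i/√M_i.
x_C₃H₈(eff) = (n_C₃H₈/√M_C₃H₈) / (n_C₃H₈/√M_C₃H₈ + n_HF/√M_HF)
= (0.213/√44.10) / (0.213/√44.10 + 1.20/√20.01) = 0.03207/(0.03207 + 0.2683) = 0.107.

0.107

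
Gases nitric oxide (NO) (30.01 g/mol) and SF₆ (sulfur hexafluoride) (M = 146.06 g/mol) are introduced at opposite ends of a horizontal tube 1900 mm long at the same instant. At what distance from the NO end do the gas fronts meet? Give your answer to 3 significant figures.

The fronts meet when d_NO + d_SF₆ = L with d_NO/d_SF₆ = √(M_SF₆/M_NO) (Graham's law). Here √(M_SF₆/M_NO) = √(146.06/30.01) = 2.206.
With d_NO + d_SF₆ = 1900 mm, d_SF₆ = 1900/(1 + 2.206) = 592.6 mm.
d_NO = 1900 − 592.6 = 1310 mm.

1310 mm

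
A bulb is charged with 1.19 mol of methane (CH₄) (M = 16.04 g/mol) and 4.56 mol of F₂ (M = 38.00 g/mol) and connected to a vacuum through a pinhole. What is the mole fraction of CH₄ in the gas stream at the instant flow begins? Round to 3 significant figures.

0.287

Effusion rate of each component ∝ n_i/√M_i (partial pressure × 1/√M).
x_CH₄(eff) = (n_CH₄/√M_CH₄) / (n_CH₄/√M_CH₄ + n_F₂/√M_F₂)
= (1.19/√16.04) / (1.19/√16.04 + 4.56/√38.00) = 0.2971/(0.2971 + 0.7397) = 0.287.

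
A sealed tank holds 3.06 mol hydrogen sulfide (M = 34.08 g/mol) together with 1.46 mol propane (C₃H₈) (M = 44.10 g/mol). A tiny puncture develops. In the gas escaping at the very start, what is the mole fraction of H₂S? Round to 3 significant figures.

Effusion rate of each component ∝ n_i/√M_i (partial pressure × 1/√M).
Mole fraction of H₂S in the effusate = (n_H₂S/√M_H₂S) / (n_H₂S/√M_H₂S + n_C₃H₈/√M_C₃H₈)
= (3.06/√34.08) / (3.06/√34.08 + 1.46/√44.10) = 0.5242/(0.5242 + 0.2199) = 0.705.

0.705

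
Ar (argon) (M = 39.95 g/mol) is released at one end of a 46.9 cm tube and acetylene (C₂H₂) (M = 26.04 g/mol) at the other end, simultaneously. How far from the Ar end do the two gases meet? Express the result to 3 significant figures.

Graham's law gives d_Ar/d_C₂H₂ = rate_Ar/rate_C₂H₂ = √(M_C₂H₂/M_Ar) = √(26.04/39.95) = 0.8074.
With d_Ar + d_C₂H₂ = 46.9 cm, d_C₂H₂ = 46.9/(1 + 0.8074) = 25.95 cm.
d_Ar = 46.9 − 25.95 = 21.0 cm.

21.0 cm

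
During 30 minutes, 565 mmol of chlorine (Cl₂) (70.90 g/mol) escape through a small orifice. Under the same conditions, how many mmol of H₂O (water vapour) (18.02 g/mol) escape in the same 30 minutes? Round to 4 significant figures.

Using Graham's law: rate_H₂O/rate_Cl₂ = √(M_Cl₂/M_H₂O) = √(70.90/18.02) = √3.935 = 1.984.
So the amount for H₂O is 565 × 1.984 = 1121 mmol.

1121 mmol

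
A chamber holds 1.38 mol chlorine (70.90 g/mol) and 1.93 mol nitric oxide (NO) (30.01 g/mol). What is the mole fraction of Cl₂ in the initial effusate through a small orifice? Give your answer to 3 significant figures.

0.317

Each component's effusion rate ∝ (its partial pressure)·(1/√M) ∝ n_i/√M_i.
So x_Cl₂ in the escaping gas = (n_Cl₂/√M_Cl₂) / Σ(n_i/√M_i)
= (1.38/√70.90) / (1.38/√70.90 + 1.93/√30.01) = 0.1639/(0.1639 + 0.3523) = 0.317.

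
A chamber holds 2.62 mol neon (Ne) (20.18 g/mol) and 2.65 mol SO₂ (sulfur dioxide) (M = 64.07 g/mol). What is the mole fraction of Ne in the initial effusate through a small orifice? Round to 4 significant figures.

0.6379

Rate_i ∝ x_i/√M_i (Graham's law weighted by mole fraction), so the effusate composition follows n_i/√M_i.
So x_Ne in the escaping gas = (n_Ne/√M_Ne) / Σ(n_i/√M_i)
= (2.62/√20.18) / (2.62/√20.18 + 2.65/√64.07) = 0.5832/(0.5832 + 0.3311) = 0.6379.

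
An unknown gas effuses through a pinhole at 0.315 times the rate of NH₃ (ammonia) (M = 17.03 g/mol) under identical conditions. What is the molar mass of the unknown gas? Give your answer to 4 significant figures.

171.6 g/mol

Graham's law gives rate_X/rate_NH₃ = √(M_NH₃/M_X).
0.315 = √(17.03/M_X)
M_X = 17.03 / 0.315² = 17.03 / 0.09923 = 171.6 g/mol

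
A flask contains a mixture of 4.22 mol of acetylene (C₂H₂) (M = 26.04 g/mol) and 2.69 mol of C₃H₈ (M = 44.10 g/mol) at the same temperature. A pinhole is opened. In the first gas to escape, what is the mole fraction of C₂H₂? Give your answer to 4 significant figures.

The effusion rate of species i is ∝ p_i/√M_i ∝ n_i/√M_i.
Mole fraction of C₂H₂ in the effusate = (n_C₂H₂/√M_C₂H₂) / (n_C₂H₂/√M_C₂H₂ + n_C₃H₈/√M_C₃H₈)
= (4.22/√26.04) / (4.22/√26.04 + 2.69/√44.10) = 0.8270/(0.8270 + 0.4051) = 0.6712.

0.6712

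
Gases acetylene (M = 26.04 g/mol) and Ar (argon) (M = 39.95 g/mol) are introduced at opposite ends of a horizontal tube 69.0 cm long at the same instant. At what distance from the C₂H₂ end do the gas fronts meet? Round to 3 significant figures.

38.2 cm

Distances travelled in equal time are proportional to diffusion rates, so d_C₂H₂/d_Ar = √(M_Ar/M_C₂H₂) = √(39.95/26.04) = 1.239.
With d_C₂H₂ + d_Ar = 69.0 cm, d_Ar = 69.0/(1 + 1.239) = 30.82 cm.
d_C₂H₂ = 69.0 − 30.82 = 38.2 cm.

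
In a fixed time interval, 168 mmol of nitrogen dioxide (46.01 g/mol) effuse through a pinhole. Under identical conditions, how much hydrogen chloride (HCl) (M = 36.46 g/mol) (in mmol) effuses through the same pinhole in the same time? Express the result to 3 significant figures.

By Graham's law, rate_HCl/rate_NO₂ = √(M_NO₂/M_HCl) = √(46.01/36.46) = √1.262 = 1.123.
So the amount for HCl is 168 × 1.123 = 189 mmol.

189 mmol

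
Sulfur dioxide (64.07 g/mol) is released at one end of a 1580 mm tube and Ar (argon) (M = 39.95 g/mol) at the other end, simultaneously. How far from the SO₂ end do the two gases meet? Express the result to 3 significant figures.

Distances travelled in equal time are proportional to diffusion rates, so d_SO₂/d_Ar = √(M_Ar/M_SO₂) = √(39.95/64.07) = 0.7896.
With d_SO₂ + d_Ar = 1580 mm, d_Ar = 1580/(1 + 0.7896) = 882.9 mm.
d_SO₂ = 1580 − 882.9 = 697 mm.

697 mm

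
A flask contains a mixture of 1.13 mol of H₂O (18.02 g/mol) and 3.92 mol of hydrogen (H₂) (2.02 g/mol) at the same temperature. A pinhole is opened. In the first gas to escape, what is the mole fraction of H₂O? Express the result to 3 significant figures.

The effusion rate of species i is ∝ p_i/√M_i ∝ n_i/√M_i.
Mole fraction of H₂O in the effusate = (n_H₂O/√M_H₂O) / (n_H₂O/√M_H₂O + n_H₂/√M_H₂)
= (1.13/√18.02) / (1.13/√18.02 + 3.92/√2.02) = 0.2662/(0.2662 + 2.758) = 0.0880.

0.0880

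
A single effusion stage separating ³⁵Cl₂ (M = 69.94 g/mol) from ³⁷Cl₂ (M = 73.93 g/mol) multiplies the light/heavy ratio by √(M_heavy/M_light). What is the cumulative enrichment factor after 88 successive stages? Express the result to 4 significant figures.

11.49

Overall factor = α^88 with α = √(73.93/69.94), i.e. (73.93/69.94)^(88/2).
= 1.05705^44 = 11.49.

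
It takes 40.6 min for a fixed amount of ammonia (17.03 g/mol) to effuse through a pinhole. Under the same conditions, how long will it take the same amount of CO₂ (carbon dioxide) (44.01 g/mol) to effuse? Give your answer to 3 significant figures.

Since effusion rate ∝ 1/√M, t_CO₂/t_NH₃ = √(M_CO₂/M_NH₃) = √(44.01/17.03) = √2.584 = 1.608.
So the time for CO₂ is 40.6 × 1.608 = 65.3 min.

65.3 min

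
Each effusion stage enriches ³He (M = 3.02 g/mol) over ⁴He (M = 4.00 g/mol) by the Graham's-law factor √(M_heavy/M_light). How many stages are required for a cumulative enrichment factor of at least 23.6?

Single-stage factor α = √(4.00/3.02), so ln α = ½ ln(1.32450) = 0.1405.
Need α^N ≥ 23.6 ⇒ N ≥ ln(23.6) / ln α = 3.161 / 0.1405 = 22.50.
Minimum whole number of stages: N = 23.

23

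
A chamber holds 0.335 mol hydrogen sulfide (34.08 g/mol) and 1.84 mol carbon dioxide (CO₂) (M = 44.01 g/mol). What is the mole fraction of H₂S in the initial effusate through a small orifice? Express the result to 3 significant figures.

The effusion rate of species i is ∝ p_i/√M_i ∝ n_i/√M_i.
Mole fraction of H₂S in the effusate = (n_H₂S/√M_H₂S) / (n_H₂S/√M_H₂S + n_CO₂/√M_CO₂)
= (0.335/√34.08) / (0.335/√34.08 + 1.84/√44.01) = 0.05738/(0.05738 + 0.2774) = 0.171.

0.171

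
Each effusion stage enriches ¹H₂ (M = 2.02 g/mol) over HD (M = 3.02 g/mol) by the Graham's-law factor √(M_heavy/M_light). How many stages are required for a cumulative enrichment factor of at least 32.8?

18

Single-stage factor α = √(3.02/2.02), so ln α = ½ ln(1.49505) = 0.2011.
Need α^N ≥ 32.8 ⇒ N ≥ ln(32.8) / ln α = 3.490 / 0.2011 = 17.36.
So at least 18 stages are needed.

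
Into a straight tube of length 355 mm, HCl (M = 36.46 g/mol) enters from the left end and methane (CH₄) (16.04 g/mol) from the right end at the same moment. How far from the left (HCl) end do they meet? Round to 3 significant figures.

142 mm

Graham's law gives d_HCl/d_CH₄ = rate_HCl/rate_CH₄ = √(M_CH₄/M_HCl) = √(16.04/36.46) = 0.6633.
With d_HCl + d_CH₄ = 355 mm, d_CH₄ = 355/(1 + 0.6633) = 213.4 mm.
d_HCl = 355 − 213.4 = 142 mm.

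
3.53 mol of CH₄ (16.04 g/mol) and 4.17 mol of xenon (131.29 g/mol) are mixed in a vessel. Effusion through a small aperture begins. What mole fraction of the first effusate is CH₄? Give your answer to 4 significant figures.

0.7078

Rate_i ∝ x_i/√M_i (Graham's law weighted by mole fraction), so the effusate composition follows n_i/√M_i.
Mole fraction of CH₄ in the effusate = (n_CH₄/√M_CH₄) / (n_CH₄/√M_CH₄ + n_Xe/√M_Xe)
= (3.53/√16.04) / (3.53/√16.04 + 4.17/√131.29) = 0.8814/(0.8814 + 0.3639) = 0.7078.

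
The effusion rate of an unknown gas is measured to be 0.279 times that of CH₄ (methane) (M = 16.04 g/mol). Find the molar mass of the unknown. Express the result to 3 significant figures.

206 g/mol

Since effusion rate ∝ 1/√M, rate_X/rate_CH₄ = √(M_CH₄/M_X).
0.279 = √(16.04/M_X)
M_X = 16.04 / 0.279² = 16.04 / 0.07784 = 206 g/mol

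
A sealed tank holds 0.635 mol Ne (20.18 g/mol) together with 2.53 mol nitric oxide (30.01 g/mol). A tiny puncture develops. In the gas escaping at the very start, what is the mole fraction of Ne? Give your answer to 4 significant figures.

Rate_i ∝ x_i/√M_i (Graham's law weighted by mole fraction), so the effusate composition follows n_i/√M_i.
So x_Ne in the escaping gas = (n_Ne/√M_Ne) / Σ(n_i/√M_i)
= (0.635/√20.18) / (0.635/√20.18 + 2.53/√30.01) = 0.1414/(0.1414 + 0.4618) = 0.2343.

0.2343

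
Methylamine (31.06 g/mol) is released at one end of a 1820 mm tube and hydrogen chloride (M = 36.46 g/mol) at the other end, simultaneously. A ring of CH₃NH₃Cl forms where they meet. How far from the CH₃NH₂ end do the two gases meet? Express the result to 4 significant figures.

The fronts meet when d_CH₃NH₂ + d_HCl = L with d_CH₃NH₂/d_HCl = √(M_HCl/M_CH₃NH₂) (Graham's law). Here √(M_HCl/M_CH₃NH₂) = √(36.46/31.06) = 1.083.
With d_CH₃NH₂ + d_HCl = 1820 mm, d_HCl = 1820/(1 + 1.083) = 873.6 mm.
d_CH₃NH₂ = 1820 − 873.6 = 946.4 mm.

946.4 mm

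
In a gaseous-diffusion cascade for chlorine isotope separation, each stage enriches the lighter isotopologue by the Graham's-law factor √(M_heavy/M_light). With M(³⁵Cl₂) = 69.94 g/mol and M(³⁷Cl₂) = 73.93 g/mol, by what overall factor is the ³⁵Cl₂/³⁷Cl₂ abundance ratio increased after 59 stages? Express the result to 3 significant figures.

Each stage multiplies the ratio by α = √(73.93/69.94), so after 59 stages the overall factor is α^59 = (73.93/69.94)^(59/2).
= 1.05705^(59/2) = 5.14.

5.14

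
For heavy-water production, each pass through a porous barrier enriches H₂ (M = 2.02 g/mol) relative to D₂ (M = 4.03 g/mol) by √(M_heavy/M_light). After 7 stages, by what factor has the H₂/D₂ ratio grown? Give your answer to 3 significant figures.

Overall factor = α^7 with α = √(4.03/2.02), i.e. (4.03/2.02)^(7/2).
= 1.99505^(7/2) = 11.2.

11.2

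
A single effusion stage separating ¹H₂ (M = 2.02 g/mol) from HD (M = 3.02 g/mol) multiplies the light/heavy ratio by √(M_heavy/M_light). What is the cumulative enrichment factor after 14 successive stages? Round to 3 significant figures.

16.7

Overall factor = α^14 with α = √(3.02/2.02), i.e. (3.02/2.02)^(14/2).
= 1.49505^7 = 16.7.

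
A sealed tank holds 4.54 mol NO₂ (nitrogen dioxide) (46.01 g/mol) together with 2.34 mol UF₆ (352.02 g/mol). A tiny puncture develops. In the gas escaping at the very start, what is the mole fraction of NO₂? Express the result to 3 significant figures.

0.843

The effusion rate of species i is ∝ p_i/√M_i ∝ n_i/√M_i.
Mole fraction of NO₂ in the effusate = (n_NO₂/√M_NO₂) / (n_NO₂/√M_NO₂ + n_UF₆/√M_UF₆)
= (4.54/√46.01) / (4.54/√46.01 + 2.34/√352.02) = 0.6693/(0.6693 + 0.1247) = 0.843.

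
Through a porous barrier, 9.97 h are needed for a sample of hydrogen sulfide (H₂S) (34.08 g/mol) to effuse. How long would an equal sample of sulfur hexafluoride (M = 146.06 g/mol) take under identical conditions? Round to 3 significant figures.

By Graham's law, t_SF₆/t_H₂S = √(M_SF₆/M_H₂S) = √(146.06/34.08) = √4.286 = 2.070.
So the time for SF₆ is 9.97 × 2.070 = 20.6 h.

20.6 h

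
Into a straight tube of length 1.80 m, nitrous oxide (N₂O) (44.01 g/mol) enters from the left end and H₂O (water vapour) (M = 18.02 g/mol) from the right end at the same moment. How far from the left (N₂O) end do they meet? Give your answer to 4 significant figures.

Distances travelled in equal time are proportional to diffusion rates, so d_N₂O/d_H₂O = √(M_H₂O/M_N₂O) = √(18.02/44.01) = 0.6399.
With d_N₂O + d_H₂O = 1.80 m, d_H₂O = 1.80/(1 + 0.6399) = 1.098 m.
d_N₂O = 1.80 − 1.098 = 0.7024 m.

0.7024 m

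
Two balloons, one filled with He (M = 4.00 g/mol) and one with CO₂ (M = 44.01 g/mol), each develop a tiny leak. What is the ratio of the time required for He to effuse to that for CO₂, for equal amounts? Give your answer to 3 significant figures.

0.301

From Graham's law, t_He/t_CO₂ = √(M_He/M_CO₂) = √(4.00/44.01) = √0.09089 = 0.301.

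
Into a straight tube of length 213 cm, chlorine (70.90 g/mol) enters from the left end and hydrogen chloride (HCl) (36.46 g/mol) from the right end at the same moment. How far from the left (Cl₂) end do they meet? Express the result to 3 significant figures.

Graham's law gives d_Cl₂/d_HCl = rate_Cl₂/rate_HCl = √(M_HCl/M_Cl₂) = √(36.46/70.90) = 0.7171.
With d_Cl₂ + d_HCl = 213 cm, d_HCl = 213/(1 + 0.7171) = 124.0 cm.
d_Cl₂ = 213 − 124.0 = 89.0 cm.

89.0 cm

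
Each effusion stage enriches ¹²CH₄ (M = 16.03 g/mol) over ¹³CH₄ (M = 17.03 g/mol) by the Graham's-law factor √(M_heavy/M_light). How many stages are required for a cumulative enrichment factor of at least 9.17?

Per stage α = (17.03/16.03)^(1/2) = 1.06238^0.5, giving ln α = 0.03026.
Need α^N ≥ 9.17 ⇒ N ≥ ln(9.17) / ln α = 2.216 / 0.03026 = 73.24.
So at least 74 stages are needed.

74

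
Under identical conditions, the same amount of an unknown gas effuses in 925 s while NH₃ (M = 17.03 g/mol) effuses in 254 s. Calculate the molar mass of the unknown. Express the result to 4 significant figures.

225.9 g/mol

Since effusion rate ∝ 1/√M, t_X/t_NH₃ = √(M_X/M_NH₃).
925/254 = 3.642 = √(M_X/17.03)
M_X = 17.03 × 3.642² = 17.03 × 13.26 = 225.9 g/mol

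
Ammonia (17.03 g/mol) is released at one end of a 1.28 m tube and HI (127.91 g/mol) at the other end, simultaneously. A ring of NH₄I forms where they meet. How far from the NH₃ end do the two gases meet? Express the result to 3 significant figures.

In equal time, each gas travels a distance ∝ its rate ∝ 1/√M, so d_NH₃/d_HI = √(M_HI/M_NH₃) = √(127.91/17.03) = 2.741.
With d_NH₃ + d_HI = 1.28 m, d_HI = 1.28/(1 + 2.741) = 0.3422 m.
d_NH₃ = 1.28 − 0.3422 = 0.938 m.

0.938 m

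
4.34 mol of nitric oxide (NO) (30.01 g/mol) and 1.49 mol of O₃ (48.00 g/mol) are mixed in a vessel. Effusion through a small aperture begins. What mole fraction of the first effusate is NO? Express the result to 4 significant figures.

0.7865

The effusion rate of species i is ∝ p_i/√M_i ∝ n_i/√M_i.
x_NO(eff) = (n_NO/√M_NO) / (n_NO/√M_NO + n_O₃/√M_O₃)
= (4.34/√30.01) / (4.34/√30.01 + 1.49/√48.00) = 0.7922/(0.7922 + 0.2151) = 0.7865.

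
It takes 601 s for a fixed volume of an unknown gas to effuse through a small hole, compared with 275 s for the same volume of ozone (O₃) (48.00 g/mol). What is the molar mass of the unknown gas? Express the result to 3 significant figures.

229 g/mol

From Graham's law, t_X/t_O₃ = √(M_X/M_O₃).
601/275 = 2.185 = √(M_X/48.00)
M_X = 48.00 × 2.185² = 48.00 × 4.776 = 229 g/mol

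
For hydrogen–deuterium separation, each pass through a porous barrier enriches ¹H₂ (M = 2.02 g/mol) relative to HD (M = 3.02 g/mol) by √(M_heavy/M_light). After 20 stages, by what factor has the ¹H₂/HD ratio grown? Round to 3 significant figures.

The single-stage factor is √(M_heavy/M_light), so 20 stages give [√(3.02/2.02)]^20 = (3.02/2.02)^(20/2).
= 1.49505^10 = 55.8.

55.8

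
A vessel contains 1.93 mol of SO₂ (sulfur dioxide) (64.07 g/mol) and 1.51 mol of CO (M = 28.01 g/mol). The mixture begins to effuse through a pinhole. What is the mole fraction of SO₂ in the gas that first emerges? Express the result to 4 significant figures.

Each component's effusion rate ∝ (its partial pressure)·(1/√M) ∝ n_i/√M_i.
So x_SO₂ in the escaping gas = (n_SO₂/√M_SO₂) / Σ(n_i/√M_i)
= (1.93/√64.07) / (1.93/√64.07 + 1.51/√28.01) = 0.2411/(0.2411 + 0.2853) = 0.4580.

0.4580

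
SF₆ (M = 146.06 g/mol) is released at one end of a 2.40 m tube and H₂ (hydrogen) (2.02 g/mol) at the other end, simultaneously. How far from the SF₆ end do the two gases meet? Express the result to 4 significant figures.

Graham's law gives d_SF₆/d_H₂ = rate_SF₆/rate_H₂ = √(M_H₂/M_SF₆) = √(2.02/146.06) = 0.1176.
With d_SF₆ + d_H₂ = 2.40 m, d_H₂ = 2.40/(1 + 0.1176) = 2.147 m.
d_SF₆ = 2.40 − 2.147 = 0.2525 m.

0.2525 m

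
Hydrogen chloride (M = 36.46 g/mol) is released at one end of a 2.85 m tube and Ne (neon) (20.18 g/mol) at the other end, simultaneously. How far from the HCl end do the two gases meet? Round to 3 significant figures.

In equal time, each gas travels a distance ∝ its rate ∝ 1/√M, so d_HCl/d_Ne = √(M_Ne/M_HCl) = √(20.18/36.46) = 0.7440.
With d_HCl + d_Ne = 2.85 m, d_Ne = 2.85/(1 + 0.7440) = 1.634 m.
d_HCl = 2.85 − 1.634 = 1.22 m.

1.22 m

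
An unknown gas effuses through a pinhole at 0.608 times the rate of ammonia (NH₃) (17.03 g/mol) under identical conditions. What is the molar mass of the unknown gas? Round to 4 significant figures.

46.07 g/mol

By Graham's law, rate_X/rate_NH₃ = √(M_NH₃/M_X).
0.608 = √(17.03/M_X)
M_X = 17.03 / 0.608² = 17.03 / 0.3697 = 46.07 g/mol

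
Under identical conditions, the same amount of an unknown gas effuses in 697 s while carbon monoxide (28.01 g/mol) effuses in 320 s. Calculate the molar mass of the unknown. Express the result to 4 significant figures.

By Graham's law, t_X/t_CO = √(M_X/M_CO).
697/320 = 2.178 = √(M_X/28.01)
M_X = 28.01 × 2.178² = 28.01 × 4.744 = 132.9 g/mol

132.9 g/mol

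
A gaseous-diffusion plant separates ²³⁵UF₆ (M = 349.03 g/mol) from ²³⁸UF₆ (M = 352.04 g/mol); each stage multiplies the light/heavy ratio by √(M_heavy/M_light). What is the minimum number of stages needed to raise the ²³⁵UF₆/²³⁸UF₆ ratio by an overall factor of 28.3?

779

Per stage α = (352.04/349.03)^(1/2) = 1.00862^0.5, giving ln α = 0.004293.
Need α^N ≥ 28.3 ⇒ N ≥ ln(28.3) / ln α = 3.343 / 0.004293 = 778.59.
Rounding up, N = 779 stages.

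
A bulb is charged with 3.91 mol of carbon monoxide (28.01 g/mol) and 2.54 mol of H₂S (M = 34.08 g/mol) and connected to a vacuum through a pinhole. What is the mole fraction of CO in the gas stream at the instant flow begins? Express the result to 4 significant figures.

0.6294

Each component's effusion rate ∝ (its partial pressure)·(1/√M) ∝ n_i/√M_i.
So x_CO in the escaping gas = (n_CO/√M_CO) / Σ(n_i/√M_i)
= (3.91/√28.01) / (3.91/√28.01 + 2.54/√34.08) = 0.7388/(0.7388 + 0.4351) = 0.6294.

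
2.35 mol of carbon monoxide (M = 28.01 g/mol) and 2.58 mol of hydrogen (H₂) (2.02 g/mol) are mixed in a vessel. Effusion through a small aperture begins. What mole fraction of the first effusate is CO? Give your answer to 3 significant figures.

Effusion rate of each component ∝ n_i/√M_i (partial pressure × 1/√M).
x_CO(eff) = (n_CO/√M_CO) / (n_CO/√M_CO + n_H₂/√M_H₂)
= (2.35/√28.01) / (2.35/√28.01 + 2.58/√2.02) = 0.4440/(0.4440 + 1.815) = 0.197.

0.197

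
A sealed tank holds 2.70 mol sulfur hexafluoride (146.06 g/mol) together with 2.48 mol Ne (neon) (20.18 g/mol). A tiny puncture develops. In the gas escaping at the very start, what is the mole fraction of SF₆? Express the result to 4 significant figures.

Rate_i ∝ x_i/√M_i (Graham's law weighted by mole fraction), so the effusate composition follows n_i/√M_i.
So x_SF₆ in the escaping gas = (n_SF₆/√M_SF₆) / Σ(n_i/√M_i)
= (2.70/√146.06) / (2.70/√146.06 + 2.48/√20.18) = 0.2234/(0.2234 + 0.5521) = 0.2881.

0.2881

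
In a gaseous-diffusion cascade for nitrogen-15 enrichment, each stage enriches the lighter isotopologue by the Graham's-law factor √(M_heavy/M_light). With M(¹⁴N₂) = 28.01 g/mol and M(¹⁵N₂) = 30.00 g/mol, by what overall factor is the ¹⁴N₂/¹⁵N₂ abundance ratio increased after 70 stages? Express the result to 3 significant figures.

11.0

Overall factor = α^70 with α = √(30.00/28.01), i.e. (30.00/28.01)^(70/2).
= 1.07105^35 = 11.0.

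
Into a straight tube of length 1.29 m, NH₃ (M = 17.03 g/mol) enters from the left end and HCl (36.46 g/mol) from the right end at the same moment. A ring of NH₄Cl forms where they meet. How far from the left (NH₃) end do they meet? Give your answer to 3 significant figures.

Distances travelled in equal time are proportional to diffusion rates, so d_NH₃/d_HCl = √(M_HCl/M_NH₃) = √(36.46/17.03) = 1.463.
With d_NH₃ + d_HCl = 1.29 m, d_HCl = 1.29/(1 + 1.463) = 0.5237 m.
d_NH₃ = 1.29 − 0.5237 = 0.766 m.

0.766 m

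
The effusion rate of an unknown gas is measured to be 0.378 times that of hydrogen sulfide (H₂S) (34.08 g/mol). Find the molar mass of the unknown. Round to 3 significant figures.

Using Graham's law: rate_X/rate_H₂S = √(M_H₂S/M_X).
0.378 = √(34.08/M_X)
M_X = 34.08 / 0.378² = 34.08 / 0.1429 = 239 g/mol

239 g/mol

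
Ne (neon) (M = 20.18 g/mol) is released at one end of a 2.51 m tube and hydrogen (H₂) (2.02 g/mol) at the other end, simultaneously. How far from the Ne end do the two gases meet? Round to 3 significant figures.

0.603 m

Graham's law gives d_Ne/d_H₂ = rate_Ne/rate_H₂ = √(M_H₂/M_Ne) = √(2.02/20.18) = 0.3164.
With d_Ne + d_H₂ = 2.51 m, d_H₂ = 2.51/(1 + 0.3164) = 1.907 m.
d_Ne = 2.51 − 1.907 = 0.603 m.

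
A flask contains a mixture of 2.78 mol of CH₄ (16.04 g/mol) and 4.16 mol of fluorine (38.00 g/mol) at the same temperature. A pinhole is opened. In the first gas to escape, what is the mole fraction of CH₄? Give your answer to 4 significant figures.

0.5070

Rate_i ∝ x_i/√M_i (Graham's law weighted by mole fraction), so the effusate composition follows n_i/√M_i.
So x_CH₄ in the escaping gas = (n_CH₄/√M_CH₄) / Σ(n_i/√M_i)
= (2.78/√16.04) / (2.78/√16.04 + 4.16/√38.00) = 0.6941/(0.6941 + 0.6748) = 0.5070.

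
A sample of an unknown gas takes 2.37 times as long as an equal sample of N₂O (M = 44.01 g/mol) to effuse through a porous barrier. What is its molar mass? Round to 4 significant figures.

Graham's law gives t_X/t_N₂O = √(M_X/M_N₂O).
2.37 = √(M_X/44.01)
M_X = 44.01 × 2.37² = 44.01 × 5.617 = 247.2 g/mol

247.2 g/mol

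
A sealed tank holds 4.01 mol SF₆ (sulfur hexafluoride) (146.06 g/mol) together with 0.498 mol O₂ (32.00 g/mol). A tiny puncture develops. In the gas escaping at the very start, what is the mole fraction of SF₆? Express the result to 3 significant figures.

0.790

The effusion rate of species i is ∝ p_i/√M_i ∝ n_i/√M_i.
Mole fraction of SF₆ in the effusate = (n_SF₆/√M_SF₆) / (n_SF₆/√M_SF₆ + n_O₂/√M_O₂)
= (4.01/√146.06) / (4.01/√146.06 + 0.498/√32.00) = 0.3318/(0.3318 + 0.08803) = 0.790.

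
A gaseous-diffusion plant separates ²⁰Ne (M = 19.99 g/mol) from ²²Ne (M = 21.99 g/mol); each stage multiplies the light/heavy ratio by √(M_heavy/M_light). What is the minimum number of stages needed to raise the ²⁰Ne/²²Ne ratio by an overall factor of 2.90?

Per stage α = (21.99/19.99)^(1/2) = 1.10005^0.5, giving ln α = 0.04768.
Need α^N ≥ 2.90 ⇒ N ≥ ln(2.90) / ln α = 1.065 / 0.04768 = 22.33.
So at least 23 stages are needed.

23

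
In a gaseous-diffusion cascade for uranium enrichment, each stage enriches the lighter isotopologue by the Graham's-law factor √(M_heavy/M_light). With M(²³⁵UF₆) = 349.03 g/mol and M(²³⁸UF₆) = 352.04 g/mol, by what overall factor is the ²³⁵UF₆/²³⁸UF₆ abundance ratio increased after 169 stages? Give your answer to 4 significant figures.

2.066

Each stage multiplies the ratio by α = √(352.04/349.03), so after 169 stages the overall factor is α^169 = (352.04/349.03)^(169/2).
= 1.00862^(169/2) = 2.066.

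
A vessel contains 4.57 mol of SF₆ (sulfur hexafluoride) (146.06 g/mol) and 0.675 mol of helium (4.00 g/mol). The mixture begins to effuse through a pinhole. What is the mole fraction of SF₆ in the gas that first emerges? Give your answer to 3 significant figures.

Each component's effusion rate ∝ (its partial pressure)·(1/√M) ∝ n_i/√M_i.
Mole fraction of SF₆ in the effusate = (n_SF₆/√M_SF₆) / (n_SF₆/√M_SF₆ + n_He/√M_He)
= (4.57/√146.06) / (4.57/√146.06 + 0.675/√4.00) = 0.3781/(0.3781 + 0.3375) = 0.528.

0.528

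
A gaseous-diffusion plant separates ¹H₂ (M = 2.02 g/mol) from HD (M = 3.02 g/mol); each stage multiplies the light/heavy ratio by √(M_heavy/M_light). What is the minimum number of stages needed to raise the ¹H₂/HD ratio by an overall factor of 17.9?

With α = √(3.02/2.02) per stage, ln α = ½ ln(1.49505) = 0.2011.
Need α^N ≥ 17.9 ⇒ N ≥ ln(17.9) / ln α = 2.885 / 0.2011 = 14.35.
So at least 15 stages are needed.

15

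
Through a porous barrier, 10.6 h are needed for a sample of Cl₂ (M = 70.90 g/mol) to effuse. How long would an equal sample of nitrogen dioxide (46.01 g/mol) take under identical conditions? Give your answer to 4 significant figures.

Using Graham's law: t_NO₂/t_Cl₂ = √(M_NO₂/M_Cl₂) = √(46.01/70.90) = √0.6489 = 0.8056.
So the time for NO₂ is 10.6 × 0.8056 = 8.539 h.

8.539 h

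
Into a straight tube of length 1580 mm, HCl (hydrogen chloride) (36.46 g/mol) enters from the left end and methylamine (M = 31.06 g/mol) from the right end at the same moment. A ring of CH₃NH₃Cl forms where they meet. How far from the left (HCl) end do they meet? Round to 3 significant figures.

758 mm

In equal time, each gas travels a distance ∝ its rate ∝ 1/√M, so d_HCl/d_CH₃NH₂ = √(M_CH₃NH₂/M_HCl) = √(31.06/36.46) = 0.9230.
With d_HCl + d_CH₃NH₂ = 1580 mm, d_CH₃NH₂ = 1580/(1 + 0.9230) = 821.6 mm.
d_HCl = 1580 − 821.6 = 758 mm.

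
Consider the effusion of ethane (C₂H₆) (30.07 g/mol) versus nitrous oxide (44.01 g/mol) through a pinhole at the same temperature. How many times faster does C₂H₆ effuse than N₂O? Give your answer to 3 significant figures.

Graham's law gives rate_C₂H₆/rate_N₂O = √(M_N₂O/M_C₂H₆) = √(44.01/30.07) = √1.464 = 1.21.

1.21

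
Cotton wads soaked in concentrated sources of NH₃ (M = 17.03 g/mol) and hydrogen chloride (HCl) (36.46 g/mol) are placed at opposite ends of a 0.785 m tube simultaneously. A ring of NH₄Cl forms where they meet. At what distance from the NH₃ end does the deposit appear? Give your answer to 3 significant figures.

0.466 m

Distances travelled in equal time are proportional to diffusion rates, so d_NH₃/d_HCl = √(M_HCl/M_NH₃) = √(36.46/17.03) = 1.463.
With d_NH₃ + d_HCl = 0.785 m, d_HCl = 0.785/(1 + 1.463) = 0.3187 m.
d_NH₃ = 0.785 − 0.3187 = 0.466 m.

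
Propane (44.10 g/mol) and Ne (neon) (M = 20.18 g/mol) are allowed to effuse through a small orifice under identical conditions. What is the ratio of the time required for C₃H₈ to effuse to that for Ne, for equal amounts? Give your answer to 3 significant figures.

1.48

From Graham's law, t_C₃H₈/t_Ne = √(M_C₃H₈/M_Ne) = √(44.10/20.18) = √2.185 = 1.48.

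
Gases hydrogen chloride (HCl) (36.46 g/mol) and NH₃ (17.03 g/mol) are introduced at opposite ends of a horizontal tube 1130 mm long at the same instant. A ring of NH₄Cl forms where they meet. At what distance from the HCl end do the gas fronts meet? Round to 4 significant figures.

Distances travelled in equal time are proportional to diffusion rates, so d_HCl/d_NH₃ = √(M_NH₃/M_HCl) = √(17.03/36.46) = 0.6834.
With d_HCl + d_NH₃ = 1130 mm, d_NH₃ = 1130/(1 + 0.6834) = 671.2 mm.
d_HCl = 1130 − 671.2 = 458.8 mm.

458.8 mm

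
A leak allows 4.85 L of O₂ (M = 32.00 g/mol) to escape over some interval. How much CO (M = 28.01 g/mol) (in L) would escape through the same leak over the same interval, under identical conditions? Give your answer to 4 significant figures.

From Graham's law, rate_CO/rate_O₂ = √(M_O₂/M_CO) = √(32.00/28.01) = √1.142 = 1.069.
So the volume for CO is 4.85 × 1.069 = 5.184 L.

5.184 L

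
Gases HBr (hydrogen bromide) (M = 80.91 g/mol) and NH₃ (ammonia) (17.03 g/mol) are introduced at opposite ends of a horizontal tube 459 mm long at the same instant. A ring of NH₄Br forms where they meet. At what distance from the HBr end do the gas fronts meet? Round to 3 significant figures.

Distances travelled in equal time are proportional to diffusion rates, so d_HBr/d_NH₃ = √(M_NH₃/M_HBr) = √(17.03/80.91) = 0.4588.
With d_HBr + d_NH₃ = 459 mm, d_NH₃ = 459/(1 + 0.4588) = 314.6 mm.
d_HBr = 459 − 314.6 = 144 mm.

144 mm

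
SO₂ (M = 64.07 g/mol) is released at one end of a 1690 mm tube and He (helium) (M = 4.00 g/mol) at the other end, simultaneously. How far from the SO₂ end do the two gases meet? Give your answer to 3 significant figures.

338 mm

Distances travelled in equal time are proportional to diffusion rates, so d_SO₂/d_He = √(M_He/M_SO₂) = √(4.00/64.07) = 0.2499.
With d_SO₂ + d_He = 1690 mm, d_He = 1690/(1 + 0.2499) = 1352 mm.
d_SO₂ = 1690 − 1352 = 338 mm.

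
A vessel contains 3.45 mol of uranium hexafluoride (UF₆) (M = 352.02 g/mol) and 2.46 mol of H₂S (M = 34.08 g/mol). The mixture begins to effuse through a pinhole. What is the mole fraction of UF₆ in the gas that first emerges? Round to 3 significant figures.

0.304

Effusion rate of each component ∝ n_i/√M_i (partial pressure × 1/√M).
x_UF₆(eff) = (n_UF₆/√M_UF₆) / (n_UF₆/√M_UF₆ + n_H₂S/√M_H₂S)
= (3.45/√352.02) / (3.45/√352.02 + 2.46/√34.08) = 0.1839/(0.1839 + 0.4214) = 0.304.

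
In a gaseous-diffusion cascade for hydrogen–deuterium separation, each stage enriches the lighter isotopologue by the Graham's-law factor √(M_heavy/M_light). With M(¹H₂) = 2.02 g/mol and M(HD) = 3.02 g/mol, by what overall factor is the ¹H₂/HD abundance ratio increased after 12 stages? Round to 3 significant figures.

11.2

The single-stage factor is √(M_heavy/M_light), so 12 stages give [√(3.02/2.02)]^12 = (3.02/2.02)^(12/2).
= 1.49505^6 = 11.2.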